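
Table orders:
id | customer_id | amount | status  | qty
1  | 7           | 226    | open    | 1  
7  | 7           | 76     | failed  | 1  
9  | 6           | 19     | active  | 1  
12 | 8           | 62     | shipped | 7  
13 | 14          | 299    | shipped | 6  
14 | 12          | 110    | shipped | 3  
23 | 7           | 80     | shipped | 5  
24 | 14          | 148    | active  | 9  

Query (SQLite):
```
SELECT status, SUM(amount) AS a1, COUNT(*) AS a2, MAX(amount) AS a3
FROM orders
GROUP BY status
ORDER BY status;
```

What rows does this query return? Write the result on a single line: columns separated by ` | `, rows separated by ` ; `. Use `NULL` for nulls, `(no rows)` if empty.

active | 167 | 2 | 148 ; failed | 76 | 1 | 76 ; open | 226 | 1 | 226 ; shipped | 551 | 4 | 299

Group orders by status.
Per group compute: SUM(amount), COUNT(*), MAX(amount).
  active: ids {9, 24} → SUM(amount)=167, COUNT(*)=2, MAX(amount)=148
  failed: ids {7} → SUM(amount)=76, COUNT(*)=1, MAX(amount)=76
  open: ids {1} → SUM(amount)=226, COUNT(*)=1, MAX(amount)=226
  shipped: ids {12, 13, 14, 23} → SUM(amount)=551, COUNT(*)=4, MAX(amount)=299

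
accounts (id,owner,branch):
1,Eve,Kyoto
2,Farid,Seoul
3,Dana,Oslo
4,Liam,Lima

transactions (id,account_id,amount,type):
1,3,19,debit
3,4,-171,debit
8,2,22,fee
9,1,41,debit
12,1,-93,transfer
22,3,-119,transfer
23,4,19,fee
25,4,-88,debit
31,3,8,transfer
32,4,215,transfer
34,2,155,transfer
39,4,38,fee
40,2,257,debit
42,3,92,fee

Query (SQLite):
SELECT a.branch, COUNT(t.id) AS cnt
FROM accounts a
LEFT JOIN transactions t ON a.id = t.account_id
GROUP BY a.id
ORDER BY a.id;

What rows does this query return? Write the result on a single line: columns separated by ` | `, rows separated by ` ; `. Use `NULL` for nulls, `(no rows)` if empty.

Kyoto | 2 ; Seoul | 3 ; Oslo | 4 ; Lima | 5

LEFT JOIN keeps every accounts row; unmatched ones get NULL for transactions columns.
Group by accounts.id and compute COUNT(t.id). COUNT(col) of an all-NULL group is 0.
  1: ids {9, 12} → COUNT(t.id)=2
  2: ids {8, 34, 40} → COUNT(t.id)=3
  3: ids {1, 22, 31, 42} → COUNT(t.id)=4
  4: ids {3, 23, 25, 32, 39} → COUNT(t.id)=5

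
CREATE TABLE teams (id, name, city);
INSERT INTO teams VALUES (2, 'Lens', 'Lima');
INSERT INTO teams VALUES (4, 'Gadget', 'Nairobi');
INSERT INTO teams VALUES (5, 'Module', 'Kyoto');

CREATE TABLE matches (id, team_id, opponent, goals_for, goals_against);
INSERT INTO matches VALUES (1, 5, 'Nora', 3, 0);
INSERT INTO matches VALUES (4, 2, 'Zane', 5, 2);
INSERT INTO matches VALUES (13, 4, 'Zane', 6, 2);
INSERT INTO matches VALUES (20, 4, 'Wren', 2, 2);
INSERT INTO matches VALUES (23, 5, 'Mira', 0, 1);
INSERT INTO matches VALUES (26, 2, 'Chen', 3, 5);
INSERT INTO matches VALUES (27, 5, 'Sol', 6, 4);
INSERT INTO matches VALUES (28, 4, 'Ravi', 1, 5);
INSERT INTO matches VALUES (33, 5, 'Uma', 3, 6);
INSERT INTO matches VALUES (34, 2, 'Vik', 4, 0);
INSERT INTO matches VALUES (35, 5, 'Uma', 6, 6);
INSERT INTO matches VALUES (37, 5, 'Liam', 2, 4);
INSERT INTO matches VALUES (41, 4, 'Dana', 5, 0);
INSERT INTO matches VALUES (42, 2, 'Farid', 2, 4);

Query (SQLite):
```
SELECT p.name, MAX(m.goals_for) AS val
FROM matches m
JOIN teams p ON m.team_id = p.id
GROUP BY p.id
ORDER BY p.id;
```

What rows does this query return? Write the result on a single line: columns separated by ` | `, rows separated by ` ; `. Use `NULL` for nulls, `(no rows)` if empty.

Lens | 5 ; Gadget | 6 ; Module | 6

Join each matches row to its teams via team_id.
Group joined rows by teams.id; compute MAX(m.goals_for) per group.
  2: ids {4, 26, 34, 42} → MAX(m.goals_for)=5
  4: ids {13, 20, 28, 41} → MAX(m.goals_for)=6
  5: ids {1, 23, 27, 33, 35, 37} → MAX(m.goals_for)=6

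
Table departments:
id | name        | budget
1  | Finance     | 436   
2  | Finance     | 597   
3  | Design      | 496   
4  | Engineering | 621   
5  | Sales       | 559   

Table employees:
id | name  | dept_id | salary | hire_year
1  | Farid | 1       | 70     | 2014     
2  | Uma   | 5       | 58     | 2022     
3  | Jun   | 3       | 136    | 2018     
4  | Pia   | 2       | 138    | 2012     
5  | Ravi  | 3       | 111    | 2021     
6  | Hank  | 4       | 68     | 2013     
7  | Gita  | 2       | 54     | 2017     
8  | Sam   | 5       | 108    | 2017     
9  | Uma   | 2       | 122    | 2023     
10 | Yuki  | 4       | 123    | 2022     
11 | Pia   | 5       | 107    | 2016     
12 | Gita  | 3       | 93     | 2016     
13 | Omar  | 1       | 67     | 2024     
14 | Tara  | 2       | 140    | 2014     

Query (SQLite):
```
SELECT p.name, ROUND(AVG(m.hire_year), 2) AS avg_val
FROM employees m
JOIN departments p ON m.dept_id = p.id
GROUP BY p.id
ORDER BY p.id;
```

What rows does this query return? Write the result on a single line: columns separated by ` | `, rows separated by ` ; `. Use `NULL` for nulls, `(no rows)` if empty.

Join each employees row to its departments via dept_id.
Group joined rows by departments.id; compute ROUND(AVG(m.hire_year), 2) per group.
  1: ids {1, 13} → ROUND(AVG(m.hire_year), 2)=2019
  2: ids {4, 7, 9, 14} → ROUND(AVG(m.hire_year), 2)=2016.5
  3: ids {3, 5, 12} → ROUND(AVG(m.hire_year), 2)=2018.33
  4: ids {6, 10} → ROUND(AVG(m.hire_year), 2)=2017.5
  5: ids {2, 8, 11} → ROUND(AVG(m.hire_year), 2)=2018.33

Finance | 2019 ; Finance | 2016.5 ; Design | 2018.33 ; Engineering | 2017.5 ; Sales | 2018.33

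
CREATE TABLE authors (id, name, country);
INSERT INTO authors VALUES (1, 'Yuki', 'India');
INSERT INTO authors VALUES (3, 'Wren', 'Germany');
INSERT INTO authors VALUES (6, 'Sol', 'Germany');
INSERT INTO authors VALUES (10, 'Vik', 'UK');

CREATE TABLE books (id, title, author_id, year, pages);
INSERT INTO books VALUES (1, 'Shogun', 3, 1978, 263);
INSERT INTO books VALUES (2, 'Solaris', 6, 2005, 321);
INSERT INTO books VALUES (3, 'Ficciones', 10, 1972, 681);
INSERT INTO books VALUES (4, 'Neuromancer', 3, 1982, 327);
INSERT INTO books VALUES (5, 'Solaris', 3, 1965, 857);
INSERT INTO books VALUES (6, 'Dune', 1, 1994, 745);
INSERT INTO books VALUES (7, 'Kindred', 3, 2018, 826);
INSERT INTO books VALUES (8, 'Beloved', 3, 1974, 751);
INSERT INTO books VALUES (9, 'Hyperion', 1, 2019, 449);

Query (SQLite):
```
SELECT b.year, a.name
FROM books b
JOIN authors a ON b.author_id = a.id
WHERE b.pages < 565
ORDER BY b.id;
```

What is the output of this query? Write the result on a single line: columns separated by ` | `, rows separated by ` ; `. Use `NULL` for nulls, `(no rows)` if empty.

1978 | Wren ; 2005 | Sol ; 1982 | Wren ; 2019 | Yuki

Each books row matches the authors row where author_id = authors.id.
Then keep rows with b.pages < 565.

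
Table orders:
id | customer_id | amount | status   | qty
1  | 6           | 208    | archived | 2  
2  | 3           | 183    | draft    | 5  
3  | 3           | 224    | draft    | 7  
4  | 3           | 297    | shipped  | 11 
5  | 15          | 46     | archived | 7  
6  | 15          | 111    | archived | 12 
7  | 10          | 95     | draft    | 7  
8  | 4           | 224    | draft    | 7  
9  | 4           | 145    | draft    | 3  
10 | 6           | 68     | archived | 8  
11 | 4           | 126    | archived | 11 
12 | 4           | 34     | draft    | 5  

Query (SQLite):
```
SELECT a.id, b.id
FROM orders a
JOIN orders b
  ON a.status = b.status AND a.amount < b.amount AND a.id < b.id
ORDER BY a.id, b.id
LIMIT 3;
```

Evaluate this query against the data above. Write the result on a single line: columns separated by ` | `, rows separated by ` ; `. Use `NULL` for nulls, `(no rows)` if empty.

2 | 3 ; 2 | 8 ; 5 | 6

Pairs (a,b) with same status, a.amount < b.amount, a.id < b.id.
status groups: archived:{1,5,6,10,11} draft:{2,3,7,8,9,12} shipped:{4}
Ordered by (a.id, b.id); first 3.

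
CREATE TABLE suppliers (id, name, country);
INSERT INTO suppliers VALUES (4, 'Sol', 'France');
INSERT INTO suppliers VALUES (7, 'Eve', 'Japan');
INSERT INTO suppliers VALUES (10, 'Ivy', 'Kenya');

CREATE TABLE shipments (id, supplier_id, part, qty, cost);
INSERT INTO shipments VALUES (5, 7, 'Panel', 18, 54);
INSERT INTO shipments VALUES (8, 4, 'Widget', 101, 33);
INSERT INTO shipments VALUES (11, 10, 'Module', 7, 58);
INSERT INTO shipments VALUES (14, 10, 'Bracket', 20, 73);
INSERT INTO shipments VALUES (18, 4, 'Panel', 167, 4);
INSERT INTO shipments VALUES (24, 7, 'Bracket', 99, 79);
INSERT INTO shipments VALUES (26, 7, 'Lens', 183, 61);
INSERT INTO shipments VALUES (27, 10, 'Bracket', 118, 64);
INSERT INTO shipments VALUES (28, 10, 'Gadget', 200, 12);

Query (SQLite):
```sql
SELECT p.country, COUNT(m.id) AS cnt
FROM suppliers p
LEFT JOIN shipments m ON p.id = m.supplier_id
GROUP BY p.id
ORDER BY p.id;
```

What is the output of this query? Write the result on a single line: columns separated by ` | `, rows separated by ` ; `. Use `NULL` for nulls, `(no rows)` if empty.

France | 2 ; Japan | 3 ; Kenya | 4

LEFT JOIN keeps every suppliers row; unmatched ones get NULL for shipments columns.
Group by suppliers.id and compute COUNT(m.id). COUNT(col) of an all-NULL group is 0.
  4: ids {8, 18} → COUNT(m.id)=2
  7: ids {5, 24, 26} → COUNT(m.id)=3
  10: ids {11, 14, 27, 28} → COUNT(m.id)=4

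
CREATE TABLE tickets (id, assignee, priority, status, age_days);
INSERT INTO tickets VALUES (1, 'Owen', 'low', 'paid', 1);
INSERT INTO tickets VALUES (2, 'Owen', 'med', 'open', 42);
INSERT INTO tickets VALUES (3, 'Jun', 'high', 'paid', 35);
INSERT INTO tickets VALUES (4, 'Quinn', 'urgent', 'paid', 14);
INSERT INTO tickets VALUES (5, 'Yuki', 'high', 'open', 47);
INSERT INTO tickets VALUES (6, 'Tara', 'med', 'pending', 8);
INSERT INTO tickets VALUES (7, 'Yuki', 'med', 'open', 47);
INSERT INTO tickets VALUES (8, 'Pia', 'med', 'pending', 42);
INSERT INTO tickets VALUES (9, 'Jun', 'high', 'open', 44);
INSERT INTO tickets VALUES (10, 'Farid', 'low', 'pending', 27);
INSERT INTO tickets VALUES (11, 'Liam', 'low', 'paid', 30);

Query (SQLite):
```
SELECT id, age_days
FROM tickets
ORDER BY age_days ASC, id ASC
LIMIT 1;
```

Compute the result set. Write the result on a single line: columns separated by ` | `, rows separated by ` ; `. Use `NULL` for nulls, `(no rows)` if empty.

1 | 1

Sort by age_days asc, tiebreak id asc: (1, id=1), (8, id=6), (14, id=4), (27, id=10) …. Take first 1.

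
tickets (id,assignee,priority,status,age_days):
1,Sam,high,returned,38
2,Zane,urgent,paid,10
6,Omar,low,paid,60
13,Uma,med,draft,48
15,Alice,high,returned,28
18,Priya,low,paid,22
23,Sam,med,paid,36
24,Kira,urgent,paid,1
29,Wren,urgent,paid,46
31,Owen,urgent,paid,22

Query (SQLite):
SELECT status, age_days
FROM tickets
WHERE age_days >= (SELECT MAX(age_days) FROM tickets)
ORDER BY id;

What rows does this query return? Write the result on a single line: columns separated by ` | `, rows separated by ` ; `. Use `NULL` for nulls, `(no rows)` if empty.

paid | 60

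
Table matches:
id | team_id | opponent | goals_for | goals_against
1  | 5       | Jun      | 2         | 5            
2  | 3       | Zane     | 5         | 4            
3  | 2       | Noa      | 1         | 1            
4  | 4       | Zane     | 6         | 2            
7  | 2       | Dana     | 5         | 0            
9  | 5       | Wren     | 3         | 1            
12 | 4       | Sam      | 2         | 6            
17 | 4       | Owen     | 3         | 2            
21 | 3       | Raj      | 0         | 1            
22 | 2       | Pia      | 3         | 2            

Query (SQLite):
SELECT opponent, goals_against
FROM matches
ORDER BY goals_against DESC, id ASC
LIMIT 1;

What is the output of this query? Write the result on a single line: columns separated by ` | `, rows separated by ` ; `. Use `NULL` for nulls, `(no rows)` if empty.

Sam | 6

Sort by goals_against desc, tiebreak id asc: (6, id=12), (5, id=1), (4, id=2), (2, id=4) …. Take first 1.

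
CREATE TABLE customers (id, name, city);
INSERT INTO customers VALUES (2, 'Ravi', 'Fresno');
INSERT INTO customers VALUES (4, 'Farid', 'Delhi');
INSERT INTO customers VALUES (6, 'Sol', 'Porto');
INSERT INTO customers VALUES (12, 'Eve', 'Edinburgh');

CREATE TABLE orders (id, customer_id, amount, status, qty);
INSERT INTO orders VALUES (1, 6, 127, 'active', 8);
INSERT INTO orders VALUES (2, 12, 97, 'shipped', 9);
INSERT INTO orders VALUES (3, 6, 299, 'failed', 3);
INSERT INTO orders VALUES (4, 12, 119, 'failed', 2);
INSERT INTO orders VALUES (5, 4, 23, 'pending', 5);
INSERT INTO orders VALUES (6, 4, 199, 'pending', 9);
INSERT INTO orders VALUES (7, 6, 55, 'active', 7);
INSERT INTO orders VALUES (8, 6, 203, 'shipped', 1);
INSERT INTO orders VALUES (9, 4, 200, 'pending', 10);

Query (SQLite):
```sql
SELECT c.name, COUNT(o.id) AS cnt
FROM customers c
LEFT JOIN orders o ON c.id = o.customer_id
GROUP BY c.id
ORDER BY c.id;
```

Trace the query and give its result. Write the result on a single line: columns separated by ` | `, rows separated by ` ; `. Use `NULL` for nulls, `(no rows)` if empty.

LEFT JOIN keeps every customers row; unmatched ones get NULL for orders columns.
Group by customers.id and compute COUNT(o.id). COUNT(col) of an all-NULL group is 0.
  2: ids {—} → COUNT(o.id)=0
  4: ids {5, 6, 9} → COUNT(o.id)=3
  6: ids {1, 3, 7, 8} → COUNT(o.id)=4
  12: ids {2, 4} → COUNT(o.id)=2

Ravi | 0 ; Farid | 3 ; Sol | 4 ; Eve | 2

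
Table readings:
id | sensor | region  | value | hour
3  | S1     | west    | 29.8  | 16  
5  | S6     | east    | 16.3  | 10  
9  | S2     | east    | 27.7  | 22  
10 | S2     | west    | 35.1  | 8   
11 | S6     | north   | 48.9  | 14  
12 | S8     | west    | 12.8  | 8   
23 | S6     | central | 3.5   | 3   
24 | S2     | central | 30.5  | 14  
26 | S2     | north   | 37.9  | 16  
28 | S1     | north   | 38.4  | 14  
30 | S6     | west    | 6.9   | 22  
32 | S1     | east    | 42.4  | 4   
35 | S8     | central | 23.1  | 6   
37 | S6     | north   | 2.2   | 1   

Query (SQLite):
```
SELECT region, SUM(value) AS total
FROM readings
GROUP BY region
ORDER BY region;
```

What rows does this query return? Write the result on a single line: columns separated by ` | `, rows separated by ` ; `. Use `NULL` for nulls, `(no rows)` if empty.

central | 57.1 ; east | 86.4 ; north | 127.4 ; west | 84.6

Partition readings by region; compute SUM(value) within each group.
  central: ids {23, 24, 35} → SUM(value)=57.1
  east: ids {5, 9, 32} → SUM(value)=86.4
  north: ids {11, 26, 28, 37} → SUM(value)=127.4
  west: ids {3, 10, 12, 30} → SUM(value)=84.6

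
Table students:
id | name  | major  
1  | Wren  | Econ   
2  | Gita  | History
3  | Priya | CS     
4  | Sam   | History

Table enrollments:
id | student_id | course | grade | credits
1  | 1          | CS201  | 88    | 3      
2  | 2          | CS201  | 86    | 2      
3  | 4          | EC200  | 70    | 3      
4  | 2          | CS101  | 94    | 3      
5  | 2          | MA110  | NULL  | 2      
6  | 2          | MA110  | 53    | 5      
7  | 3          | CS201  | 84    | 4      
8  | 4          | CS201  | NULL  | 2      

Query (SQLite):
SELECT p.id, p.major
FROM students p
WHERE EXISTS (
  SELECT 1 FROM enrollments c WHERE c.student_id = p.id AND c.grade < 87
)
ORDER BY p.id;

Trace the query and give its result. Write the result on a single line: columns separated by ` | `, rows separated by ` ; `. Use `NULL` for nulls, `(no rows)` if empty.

For each students row, check whether any enrollments with matching student_id has grade < 87.
Keep rows where that is true.

2 | History ; 3 | CS ; 4 | History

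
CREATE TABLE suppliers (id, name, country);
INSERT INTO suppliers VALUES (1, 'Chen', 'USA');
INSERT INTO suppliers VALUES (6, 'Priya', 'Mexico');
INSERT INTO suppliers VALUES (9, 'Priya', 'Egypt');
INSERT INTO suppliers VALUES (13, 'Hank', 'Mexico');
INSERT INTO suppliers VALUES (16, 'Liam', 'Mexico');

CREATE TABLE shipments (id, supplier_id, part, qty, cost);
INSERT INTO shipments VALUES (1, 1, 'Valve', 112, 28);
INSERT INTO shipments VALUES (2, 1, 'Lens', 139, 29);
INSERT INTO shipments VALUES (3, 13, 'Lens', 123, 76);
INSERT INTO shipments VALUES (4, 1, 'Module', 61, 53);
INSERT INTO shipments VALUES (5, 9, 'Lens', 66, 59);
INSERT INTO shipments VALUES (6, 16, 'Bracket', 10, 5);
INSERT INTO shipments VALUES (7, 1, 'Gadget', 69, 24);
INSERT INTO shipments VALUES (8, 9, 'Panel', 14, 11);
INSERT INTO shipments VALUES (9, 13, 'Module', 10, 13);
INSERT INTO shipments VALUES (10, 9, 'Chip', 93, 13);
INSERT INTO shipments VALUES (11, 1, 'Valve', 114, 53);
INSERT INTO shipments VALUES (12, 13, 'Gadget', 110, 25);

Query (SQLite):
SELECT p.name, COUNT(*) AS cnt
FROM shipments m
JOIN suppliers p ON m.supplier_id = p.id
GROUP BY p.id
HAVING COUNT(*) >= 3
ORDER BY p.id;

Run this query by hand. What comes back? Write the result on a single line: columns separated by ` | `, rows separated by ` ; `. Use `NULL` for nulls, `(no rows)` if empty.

Chen | 5 ; Priya | 3 ; Hank | 3

Join each shipments row to its suppliers via supplier_id.
Group joined rows by suppliers.id; compute COUNT(*) per group.
HAVING: keep groups with count ≥ 3.
  1: ids {1, 2, 4, 7, 11} → COUNT(*)=5
  9: ids {5, 8, 10} → COUNT(*)=3
  13: ids {3, 9, 12} → COUNT(*)=3
  16: ids {6} → COUNT(*)=1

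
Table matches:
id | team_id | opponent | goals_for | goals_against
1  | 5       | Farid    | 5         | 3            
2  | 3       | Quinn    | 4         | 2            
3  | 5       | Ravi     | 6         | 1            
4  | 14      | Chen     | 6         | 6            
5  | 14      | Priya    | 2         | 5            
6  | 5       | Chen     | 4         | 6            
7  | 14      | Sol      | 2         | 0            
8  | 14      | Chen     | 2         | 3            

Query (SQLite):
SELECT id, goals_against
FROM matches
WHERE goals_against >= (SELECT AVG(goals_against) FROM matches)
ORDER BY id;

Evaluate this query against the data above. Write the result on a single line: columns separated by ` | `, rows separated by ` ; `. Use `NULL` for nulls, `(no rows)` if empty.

4 | 6 ; 5 | 5 ; 6 | 6

Scalar subquery: AVG(goals_against) over all matches rows = 3.25.
Keep rows where goals_against >= that value.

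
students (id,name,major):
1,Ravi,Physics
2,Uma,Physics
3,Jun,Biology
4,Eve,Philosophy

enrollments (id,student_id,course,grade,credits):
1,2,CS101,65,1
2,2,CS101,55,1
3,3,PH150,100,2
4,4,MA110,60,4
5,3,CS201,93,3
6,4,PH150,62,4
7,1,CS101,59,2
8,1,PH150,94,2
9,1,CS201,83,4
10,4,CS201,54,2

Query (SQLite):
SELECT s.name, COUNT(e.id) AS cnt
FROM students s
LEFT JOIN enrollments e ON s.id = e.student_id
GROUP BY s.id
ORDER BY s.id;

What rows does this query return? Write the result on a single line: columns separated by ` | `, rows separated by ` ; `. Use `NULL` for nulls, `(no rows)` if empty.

LEFT JOIN keeps every students row; unmatched ones get NULL for enrollments columns.
Group by students.id and compute COUNT(e.id). COUNT(col) of an all-NULL group is 0.
  1: ids {7, 8, 9} → COUNT(e.id)=3
  2: ids {1, 2} → COUNT(e.id)=2
  3: ids {3, 5} → COUNT(e.id)=2
  4: ids {4, 6, 10} → COUNT(e.id)=3

Ravi | 3 ; Uma | 2 ; Jun | 2 ; Eve | 3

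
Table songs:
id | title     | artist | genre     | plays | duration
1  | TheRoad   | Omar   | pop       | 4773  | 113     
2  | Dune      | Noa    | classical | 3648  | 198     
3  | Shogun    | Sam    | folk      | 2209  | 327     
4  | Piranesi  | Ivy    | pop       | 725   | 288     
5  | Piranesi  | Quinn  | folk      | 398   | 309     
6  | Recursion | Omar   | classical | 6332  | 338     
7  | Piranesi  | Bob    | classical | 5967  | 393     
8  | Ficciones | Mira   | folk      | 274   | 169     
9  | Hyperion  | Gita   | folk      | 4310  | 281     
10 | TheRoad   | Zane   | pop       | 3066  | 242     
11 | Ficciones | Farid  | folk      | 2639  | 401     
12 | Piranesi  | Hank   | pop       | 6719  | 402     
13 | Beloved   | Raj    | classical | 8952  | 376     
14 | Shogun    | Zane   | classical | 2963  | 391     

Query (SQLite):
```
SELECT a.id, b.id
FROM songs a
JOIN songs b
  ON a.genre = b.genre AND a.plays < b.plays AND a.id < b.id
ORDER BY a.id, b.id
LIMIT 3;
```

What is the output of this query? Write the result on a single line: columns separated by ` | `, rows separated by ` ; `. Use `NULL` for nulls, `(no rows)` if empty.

Pairs (a,b) with same genre, a.plays < b.plays, a.id < b.id.
genre groups: classical:{2,6,7,13,14} folk:{3,5,8,9,11} pop:{1,4,10,12}
Ordered by (a.id, b.id); first 3.

1 | 12 ; 2 | 6 ; 2 | 7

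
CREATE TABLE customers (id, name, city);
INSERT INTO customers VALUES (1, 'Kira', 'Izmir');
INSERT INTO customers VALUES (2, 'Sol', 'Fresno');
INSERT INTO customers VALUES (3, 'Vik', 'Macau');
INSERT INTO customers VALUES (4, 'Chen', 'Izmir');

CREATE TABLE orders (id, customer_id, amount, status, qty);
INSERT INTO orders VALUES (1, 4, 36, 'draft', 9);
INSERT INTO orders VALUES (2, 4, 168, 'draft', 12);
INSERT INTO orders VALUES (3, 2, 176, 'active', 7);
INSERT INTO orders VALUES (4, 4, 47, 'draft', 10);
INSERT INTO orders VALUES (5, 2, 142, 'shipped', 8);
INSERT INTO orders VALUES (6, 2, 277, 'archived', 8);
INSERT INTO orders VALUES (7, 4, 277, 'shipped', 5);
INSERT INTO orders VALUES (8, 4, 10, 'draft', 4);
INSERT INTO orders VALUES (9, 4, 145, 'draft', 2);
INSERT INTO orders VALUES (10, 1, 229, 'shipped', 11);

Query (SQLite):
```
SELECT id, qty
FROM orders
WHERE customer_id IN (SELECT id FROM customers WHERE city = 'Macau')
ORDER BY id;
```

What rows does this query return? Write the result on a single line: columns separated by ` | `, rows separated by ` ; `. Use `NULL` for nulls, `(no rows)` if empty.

Inner query: customers.id where city = 'Macau'.
Outer: keep orders rows whose customer_id is in that set.
Inner query → {3}

(no rows)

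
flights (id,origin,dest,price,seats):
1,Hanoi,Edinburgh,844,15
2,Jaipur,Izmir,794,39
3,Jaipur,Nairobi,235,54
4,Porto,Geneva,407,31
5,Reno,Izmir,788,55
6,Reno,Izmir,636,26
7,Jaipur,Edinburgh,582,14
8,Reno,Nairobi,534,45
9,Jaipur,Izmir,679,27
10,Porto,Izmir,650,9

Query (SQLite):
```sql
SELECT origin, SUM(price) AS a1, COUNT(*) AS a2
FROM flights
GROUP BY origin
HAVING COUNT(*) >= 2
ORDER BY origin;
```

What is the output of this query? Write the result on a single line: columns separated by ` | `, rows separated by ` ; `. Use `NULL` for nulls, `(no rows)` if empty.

Jaipur | 2290 | 4 ; Porto | 1057 | 2 ; Reno | 1958 | 3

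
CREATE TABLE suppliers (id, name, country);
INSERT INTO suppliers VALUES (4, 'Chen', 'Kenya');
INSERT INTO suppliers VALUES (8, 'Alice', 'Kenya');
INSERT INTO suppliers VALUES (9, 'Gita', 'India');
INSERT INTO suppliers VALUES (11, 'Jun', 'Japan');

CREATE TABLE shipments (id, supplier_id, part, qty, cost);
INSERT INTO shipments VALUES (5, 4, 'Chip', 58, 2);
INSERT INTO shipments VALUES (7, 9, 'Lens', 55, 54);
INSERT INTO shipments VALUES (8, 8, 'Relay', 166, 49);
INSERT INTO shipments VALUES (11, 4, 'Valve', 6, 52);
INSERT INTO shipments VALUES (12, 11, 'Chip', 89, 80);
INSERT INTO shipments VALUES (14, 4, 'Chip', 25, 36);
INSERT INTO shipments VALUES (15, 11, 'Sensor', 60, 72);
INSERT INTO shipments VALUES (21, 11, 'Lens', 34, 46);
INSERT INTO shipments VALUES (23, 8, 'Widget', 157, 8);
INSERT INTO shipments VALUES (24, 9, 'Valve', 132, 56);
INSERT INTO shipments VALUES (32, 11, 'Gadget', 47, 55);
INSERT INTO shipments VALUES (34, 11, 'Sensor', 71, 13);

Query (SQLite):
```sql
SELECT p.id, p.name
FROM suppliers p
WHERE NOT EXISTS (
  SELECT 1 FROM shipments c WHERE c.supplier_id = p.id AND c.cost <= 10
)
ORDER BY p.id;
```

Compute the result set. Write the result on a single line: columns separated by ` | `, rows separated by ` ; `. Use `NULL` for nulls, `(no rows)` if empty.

9 | Gita ; 11 | Jun

For each suppliers row, check whether any shipments with matching supplier_id has cost <= 10.
Keep rows where that is false.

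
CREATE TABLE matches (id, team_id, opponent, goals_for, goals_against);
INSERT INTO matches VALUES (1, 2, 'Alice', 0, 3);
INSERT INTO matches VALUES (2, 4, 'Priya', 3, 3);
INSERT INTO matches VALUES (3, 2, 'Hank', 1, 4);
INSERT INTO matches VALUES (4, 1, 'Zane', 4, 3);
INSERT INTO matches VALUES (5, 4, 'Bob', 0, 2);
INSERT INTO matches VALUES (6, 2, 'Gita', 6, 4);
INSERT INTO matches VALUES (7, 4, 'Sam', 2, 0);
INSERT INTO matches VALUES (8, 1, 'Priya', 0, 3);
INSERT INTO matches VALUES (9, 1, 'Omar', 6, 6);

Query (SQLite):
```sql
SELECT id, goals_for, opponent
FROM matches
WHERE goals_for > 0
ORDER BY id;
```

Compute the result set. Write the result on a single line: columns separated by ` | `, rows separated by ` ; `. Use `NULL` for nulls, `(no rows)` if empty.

2 | 3 | Priya ; 3 | 1 | Hank ; 4 | 4 | Zane ; 6 | 6 | Gita ; 7 | 2 | Sam ; 9 | 6 | Omar

goals_for > 0: ids {2, 3, 4, 6, 7, 9}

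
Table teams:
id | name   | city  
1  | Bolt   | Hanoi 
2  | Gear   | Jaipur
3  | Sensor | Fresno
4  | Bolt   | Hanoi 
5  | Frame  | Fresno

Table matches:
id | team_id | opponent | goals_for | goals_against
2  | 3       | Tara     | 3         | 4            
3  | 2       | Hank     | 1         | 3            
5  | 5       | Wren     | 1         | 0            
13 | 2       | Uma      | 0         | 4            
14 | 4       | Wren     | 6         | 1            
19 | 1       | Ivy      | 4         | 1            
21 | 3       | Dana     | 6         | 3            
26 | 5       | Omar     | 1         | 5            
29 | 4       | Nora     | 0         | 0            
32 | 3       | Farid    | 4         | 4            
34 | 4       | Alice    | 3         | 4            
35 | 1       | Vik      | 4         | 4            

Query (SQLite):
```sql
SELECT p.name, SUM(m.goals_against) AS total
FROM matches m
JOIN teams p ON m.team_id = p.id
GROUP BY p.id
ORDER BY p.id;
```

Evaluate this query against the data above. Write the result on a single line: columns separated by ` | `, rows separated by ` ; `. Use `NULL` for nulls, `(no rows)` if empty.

Join each matches row to its teams via team_id.
Group joined rows by teams.id; compute SUM(m.goals_against) per group.
  1: ids {19, 35} → SUM(m.goals_against)=5
  2: ids {3, 13} → SUM(m.goals_against)=7
  3: ids {2, 21, 32} → SUM(m.goals_against)=11
  4: ids {14, 29, 34} → SUM(m.goals_against)=5
  5: ids {5, 26} → SUM(m.goals_against)=5

Bolt | 5 ; Gear | 7 ; Sensor | 11 ; Bolt | 5 ; Frame | 5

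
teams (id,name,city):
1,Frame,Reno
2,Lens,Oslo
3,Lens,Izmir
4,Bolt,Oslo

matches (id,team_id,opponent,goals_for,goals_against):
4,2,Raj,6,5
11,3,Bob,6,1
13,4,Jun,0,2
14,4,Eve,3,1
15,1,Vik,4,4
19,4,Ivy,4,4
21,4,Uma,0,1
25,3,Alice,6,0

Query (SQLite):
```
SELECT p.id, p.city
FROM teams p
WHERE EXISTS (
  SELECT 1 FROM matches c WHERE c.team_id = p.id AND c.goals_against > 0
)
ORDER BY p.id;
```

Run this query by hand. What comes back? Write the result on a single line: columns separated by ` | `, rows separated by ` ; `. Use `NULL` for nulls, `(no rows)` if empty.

For each teams row, check whether any matches with matching team_id has goals_against > 0.
Keep rows where that is true.

1 | Reno ; 2 | Oslo ; 3 | Izmir ; 4 | Oslo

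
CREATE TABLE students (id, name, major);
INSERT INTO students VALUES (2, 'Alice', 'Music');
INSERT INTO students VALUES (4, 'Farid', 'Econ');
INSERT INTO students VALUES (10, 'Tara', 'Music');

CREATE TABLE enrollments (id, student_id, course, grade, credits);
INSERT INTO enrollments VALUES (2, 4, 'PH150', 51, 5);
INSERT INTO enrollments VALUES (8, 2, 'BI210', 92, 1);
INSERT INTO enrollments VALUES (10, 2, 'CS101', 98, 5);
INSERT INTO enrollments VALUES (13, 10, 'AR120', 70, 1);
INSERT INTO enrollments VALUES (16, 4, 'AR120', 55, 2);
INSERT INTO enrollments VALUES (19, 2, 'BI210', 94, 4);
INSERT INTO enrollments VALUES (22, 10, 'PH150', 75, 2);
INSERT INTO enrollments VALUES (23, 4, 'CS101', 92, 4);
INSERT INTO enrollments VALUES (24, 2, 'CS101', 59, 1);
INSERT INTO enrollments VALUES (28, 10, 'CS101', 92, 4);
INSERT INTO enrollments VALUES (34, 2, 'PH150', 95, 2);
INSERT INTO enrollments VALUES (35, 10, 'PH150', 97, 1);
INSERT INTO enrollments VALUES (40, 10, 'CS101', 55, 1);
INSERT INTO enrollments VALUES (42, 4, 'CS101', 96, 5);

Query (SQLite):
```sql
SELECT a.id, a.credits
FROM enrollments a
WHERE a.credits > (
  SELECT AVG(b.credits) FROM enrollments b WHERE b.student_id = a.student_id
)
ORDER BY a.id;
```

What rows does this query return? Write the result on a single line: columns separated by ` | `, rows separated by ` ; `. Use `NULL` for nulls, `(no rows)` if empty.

For each enrollments row a, compute AVG(credits) over rows sharing a.student_id.
Keep row a if a.credits > that per-group AVG.
  student_id=2: AVG(credits) = 2.6
  student_id=4: AVG(credits) = 4.0
  student_id=10: AVG(credits) = 1.8

2 | 5 ; 10 | 5 ; 19 | 4 ; 22 | 2 ; 28 | 4 ; 42 | 5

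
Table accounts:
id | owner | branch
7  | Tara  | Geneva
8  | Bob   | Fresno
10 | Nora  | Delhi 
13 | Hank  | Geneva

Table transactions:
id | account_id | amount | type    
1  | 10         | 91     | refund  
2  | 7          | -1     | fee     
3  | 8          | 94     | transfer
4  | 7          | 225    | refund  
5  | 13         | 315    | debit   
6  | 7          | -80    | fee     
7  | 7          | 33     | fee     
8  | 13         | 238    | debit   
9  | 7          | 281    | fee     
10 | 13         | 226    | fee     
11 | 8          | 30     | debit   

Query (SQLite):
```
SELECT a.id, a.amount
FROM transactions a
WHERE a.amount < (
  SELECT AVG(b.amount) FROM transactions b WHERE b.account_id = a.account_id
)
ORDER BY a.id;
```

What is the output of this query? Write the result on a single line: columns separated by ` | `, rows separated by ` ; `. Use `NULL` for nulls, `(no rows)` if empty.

For each transactions row a, compute AVG(amount) over rows sharing a.account_id.
Keep row a if a.amount < that per-group AVG.
  account_id=7: AVG(amount) = 91.6
  account_id=8: AVG(amount) = 62.0
  account_id=10: AVG(amount) = 91.0
  account_id=13: AVG(amount) = 259.666667

2 | -1 ; 6 | -80 ; 7 | 33 ; 8 | 238 ; 10 | 226 ; 11 | 30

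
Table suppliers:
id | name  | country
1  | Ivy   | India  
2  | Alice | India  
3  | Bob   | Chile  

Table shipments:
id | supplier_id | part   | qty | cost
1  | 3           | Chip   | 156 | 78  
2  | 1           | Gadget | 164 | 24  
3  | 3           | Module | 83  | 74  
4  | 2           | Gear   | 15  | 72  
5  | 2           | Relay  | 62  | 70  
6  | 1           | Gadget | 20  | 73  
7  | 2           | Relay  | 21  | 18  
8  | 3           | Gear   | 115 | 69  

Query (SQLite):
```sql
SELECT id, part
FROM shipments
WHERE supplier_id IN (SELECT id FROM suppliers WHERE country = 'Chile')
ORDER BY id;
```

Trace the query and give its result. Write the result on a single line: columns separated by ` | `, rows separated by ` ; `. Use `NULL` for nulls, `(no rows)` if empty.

1 | Chip ; 3 | Module ; 8 | Gear

Inner query: suppliers.id where country = 'Chile'.
Outer: keep shipments rows whose supplier_id is in that set.
Inner query → {3}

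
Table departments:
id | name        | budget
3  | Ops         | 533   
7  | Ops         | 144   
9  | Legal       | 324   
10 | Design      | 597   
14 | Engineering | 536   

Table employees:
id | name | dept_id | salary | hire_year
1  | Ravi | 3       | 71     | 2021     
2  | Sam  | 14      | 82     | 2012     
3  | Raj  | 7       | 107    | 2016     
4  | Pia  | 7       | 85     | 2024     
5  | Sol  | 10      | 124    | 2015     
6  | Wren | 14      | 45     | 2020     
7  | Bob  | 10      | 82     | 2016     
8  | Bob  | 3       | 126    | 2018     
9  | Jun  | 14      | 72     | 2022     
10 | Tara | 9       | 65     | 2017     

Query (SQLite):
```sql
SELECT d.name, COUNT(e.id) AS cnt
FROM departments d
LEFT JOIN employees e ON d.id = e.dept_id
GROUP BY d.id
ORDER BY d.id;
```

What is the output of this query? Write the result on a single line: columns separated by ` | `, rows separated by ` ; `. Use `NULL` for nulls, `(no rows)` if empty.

LEFT JOIN keeps every departments row; unmatched ones get NULL for employees columns.
Group by departments.id and compute COUNT(e.id). COUNT(col) of an all-NULL group is 0.
  3: ids {1, 8} → COUNT(e.id)=2
  7: ids {3, 4} → COUNT(e.id)=2
  9: ids {10} → COUNT(e.id)=1
  10: ids {5, 7} → COUNT(e.id)=2
  14: ids {2, 6, 9} → COUNT(e.id)=3

Ops | 2 ; Ops | 2 ; Legal | 1 ; Design | 2 ; Engineering | 3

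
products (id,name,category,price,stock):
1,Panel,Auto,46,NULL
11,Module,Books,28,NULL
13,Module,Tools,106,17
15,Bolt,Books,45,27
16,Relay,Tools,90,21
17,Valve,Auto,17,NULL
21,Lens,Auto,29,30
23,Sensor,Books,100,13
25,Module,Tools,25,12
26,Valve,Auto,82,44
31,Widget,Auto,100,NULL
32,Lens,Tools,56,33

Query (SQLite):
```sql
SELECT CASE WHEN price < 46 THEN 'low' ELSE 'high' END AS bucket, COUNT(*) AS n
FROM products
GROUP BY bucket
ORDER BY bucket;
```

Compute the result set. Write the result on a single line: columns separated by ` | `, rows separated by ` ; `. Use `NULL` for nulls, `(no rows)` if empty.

Bucket rows by price < 46 → 'low' else 'high'; count each bucket.

high | 7 ; low | 5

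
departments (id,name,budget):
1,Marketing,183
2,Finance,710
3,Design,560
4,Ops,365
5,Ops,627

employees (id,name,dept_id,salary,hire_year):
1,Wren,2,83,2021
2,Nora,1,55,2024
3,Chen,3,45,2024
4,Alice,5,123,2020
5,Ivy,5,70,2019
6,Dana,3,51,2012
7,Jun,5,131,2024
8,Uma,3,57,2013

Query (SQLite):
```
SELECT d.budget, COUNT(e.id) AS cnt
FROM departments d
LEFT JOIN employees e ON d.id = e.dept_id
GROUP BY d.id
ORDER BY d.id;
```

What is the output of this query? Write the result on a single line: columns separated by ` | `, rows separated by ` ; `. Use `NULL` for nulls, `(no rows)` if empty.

LEFT JOIN keeps every departments row; unmatched ones get NULL for employees columns.
Group by departments.id and compute COUNT(e.id). COUNT(col) of an all-NULL group is 0.
  1: ids {2} → COUNT(e.id)=1
  2: ids {1} → COUNT(e.id)=1
  3: ids {3, 6, 8} → COUNT(e.id)=3
  4: ids {—} → COUNT(e.id)=0
  5: ids {4, 5, 7} → COUNT(e.id)=3

183 | 1 ; 710 | 1 ; 560 | 3 ; 365 | 0 ; 627 | 3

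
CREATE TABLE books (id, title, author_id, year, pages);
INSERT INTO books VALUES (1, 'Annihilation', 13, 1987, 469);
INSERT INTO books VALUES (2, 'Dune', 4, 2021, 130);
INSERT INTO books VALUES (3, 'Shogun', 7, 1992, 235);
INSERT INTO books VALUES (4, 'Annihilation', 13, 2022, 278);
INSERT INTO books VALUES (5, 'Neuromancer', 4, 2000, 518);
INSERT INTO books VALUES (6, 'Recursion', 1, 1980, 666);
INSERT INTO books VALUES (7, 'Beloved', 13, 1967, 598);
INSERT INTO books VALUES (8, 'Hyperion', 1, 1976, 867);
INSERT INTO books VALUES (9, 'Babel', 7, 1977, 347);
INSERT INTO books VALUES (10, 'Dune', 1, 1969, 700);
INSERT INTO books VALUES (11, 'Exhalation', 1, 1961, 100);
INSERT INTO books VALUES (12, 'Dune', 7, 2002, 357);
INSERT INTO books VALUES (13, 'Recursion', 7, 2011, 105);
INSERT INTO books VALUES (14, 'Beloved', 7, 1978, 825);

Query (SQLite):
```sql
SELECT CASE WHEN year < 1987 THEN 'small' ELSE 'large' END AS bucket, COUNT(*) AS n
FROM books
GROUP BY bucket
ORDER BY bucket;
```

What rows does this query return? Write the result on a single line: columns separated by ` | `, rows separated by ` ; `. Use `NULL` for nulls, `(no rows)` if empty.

Bucket rows by year < 1987 → 'small' else 'large'; count each bucket.

large | 7 ; small | 7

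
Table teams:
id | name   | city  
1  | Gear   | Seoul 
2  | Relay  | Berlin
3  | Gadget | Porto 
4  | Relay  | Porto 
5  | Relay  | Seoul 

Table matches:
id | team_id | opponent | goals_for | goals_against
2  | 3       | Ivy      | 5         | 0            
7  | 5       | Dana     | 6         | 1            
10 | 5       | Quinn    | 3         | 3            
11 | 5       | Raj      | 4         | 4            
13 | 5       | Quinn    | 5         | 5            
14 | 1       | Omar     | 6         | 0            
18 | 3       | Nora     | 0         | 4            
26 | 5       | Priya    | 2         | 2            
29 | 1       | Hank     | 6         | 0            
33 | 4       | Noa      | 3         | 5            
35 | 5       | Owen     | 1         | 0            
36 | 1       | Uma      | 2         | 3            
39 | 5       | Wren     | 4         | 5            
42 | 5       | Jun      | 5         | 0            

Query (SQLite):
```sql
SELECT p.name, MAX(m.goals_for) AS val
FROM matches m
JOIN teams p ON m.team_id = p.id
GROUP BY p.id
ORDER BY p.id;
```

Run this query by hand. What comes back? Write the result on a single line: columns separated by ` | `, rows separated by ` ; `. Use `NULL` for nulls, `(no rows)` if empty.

Join each matches row to its teams via team_id.
Group joined rows by teams.id; compute MAX(m.goals_for) per group.
  1: ids {14, 29, 36} → MAX(m.goals_for)=6
  3: ids {2, 18} → MAX(m.goals_for)=5
  4: ids {33} → MAX(m.goals_for)=3
  5: ids {7, 10, 11, 13, 26, 35, 39, 42} → MAX(m.goals_for)=6

Gear | 6 ; Gadget | 5 ; Relay | 3 ; Relay | 6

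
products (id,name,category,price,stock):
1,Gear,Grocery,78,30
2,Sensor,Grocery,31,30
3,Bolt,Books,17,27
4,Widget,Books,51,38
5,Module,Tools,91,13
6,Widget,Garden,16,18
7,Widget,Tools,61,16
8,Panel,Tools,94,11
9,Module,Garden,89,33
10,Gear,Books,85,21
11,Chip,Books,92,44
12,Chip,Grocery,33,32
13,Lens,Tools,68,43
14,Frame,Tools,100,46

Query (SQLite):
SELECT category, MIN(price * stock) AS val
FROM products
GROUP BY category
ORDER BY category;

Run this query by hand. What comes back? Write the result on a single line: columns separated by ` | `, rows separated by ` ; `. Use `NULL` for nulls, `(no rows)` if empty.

Books | 459 ; Garden | 288 ; Grocery | 930 ; Tools | 976

For each row compute price * stock.
Group by category; take MIN of the expression per group.
  Books: ids {3, 4, 10, 11} → MIN(price * stock)=459
  Garden: ids {6, 9} → MIN(price * stock)=288
  Grocery: ids {1, 2, 12} → MIN(price * stock)=930
  Tools: ids {5, 7, 8, 13, 14} → MIN(price * stock)=976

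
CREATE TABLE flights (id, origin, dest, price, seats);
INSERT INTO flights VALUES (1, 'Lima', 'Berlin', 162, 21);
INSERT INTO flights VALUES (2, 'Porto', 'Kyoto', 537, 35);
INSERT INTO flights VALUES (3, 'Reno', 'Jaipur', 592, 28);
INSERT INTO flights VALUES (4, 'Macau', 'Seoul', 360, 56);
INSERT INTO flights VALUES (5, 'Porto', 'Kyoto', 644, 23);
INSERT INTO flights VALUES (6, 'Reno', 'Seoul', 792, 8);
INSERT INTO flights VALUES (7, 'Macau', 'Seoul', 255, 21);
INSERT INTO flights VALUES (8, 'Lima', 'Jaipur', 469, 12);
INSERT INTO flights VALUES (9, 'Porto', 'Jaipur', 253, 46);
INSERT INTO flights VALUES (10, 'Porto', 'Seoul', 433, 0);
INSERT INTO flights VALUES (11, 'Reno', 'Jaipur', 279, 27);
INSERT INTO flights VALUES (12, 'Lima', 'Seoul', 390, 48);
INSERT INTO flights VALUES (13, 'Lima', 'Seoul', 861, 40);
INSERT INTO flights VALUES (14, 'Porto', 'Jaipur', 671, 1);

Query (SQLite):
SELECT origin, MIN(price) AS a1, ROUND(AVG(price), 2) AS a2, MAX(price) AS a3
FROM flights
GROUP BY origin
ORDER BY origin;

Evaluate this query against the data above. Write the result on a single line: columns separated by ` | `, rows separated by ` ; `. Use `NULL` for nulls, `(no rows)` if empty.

Group flights by origin.
Per group compute: MIN(price), ROUND(AVG(price), 2), MAX(price).
  Lima: ids {1, 8, 12, 13} → MIN(price)=162, ROUND(AVG(price), 2)=470.5, MAX(price)=861
  Macau: ids {4, 7} → MIN(price)=255, ROUND(AVG(price), 2)=307.5, MAX(price)=360
  Porto: ids {2, 5, 9, 10, 14} → MIN(price)=253, ROUND(AVG(price), 2)=507.6, MAX(price)=671
  Reno: ids {3, 6, 11} → MIN(price)=279, ROUND(AVG(price), 2)=554.33, MAX(price)=792

Lima | 162 | 470.5 | 861 ; Macau | 255 | 307.5 | 360 ; Porto | 253 | 507.6 | 671 ; Reno | 279 | 554.33 | 792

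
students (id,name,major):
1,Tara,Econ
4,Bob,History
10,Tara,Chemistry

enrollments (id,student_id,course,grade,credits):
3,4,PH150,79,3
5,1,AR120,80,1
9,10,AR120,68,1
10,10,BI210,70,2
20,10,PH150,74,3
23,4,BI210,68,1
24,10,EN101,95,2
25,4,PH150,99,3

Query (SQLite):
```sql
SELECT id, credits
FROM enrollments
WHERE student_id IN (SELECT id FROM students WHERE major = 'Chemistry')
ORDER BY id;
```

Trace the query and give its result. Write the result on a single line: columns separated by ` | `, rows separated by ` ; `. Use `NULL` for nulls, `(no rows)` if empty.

Inner query: students.id where major = 'Chemistry'.
Outer: keep enrollments rows whose student_id is in that set.
Inner query → {10}

9 | 1 ; 10 | 2 ; 20 | 3 ; 24 | 2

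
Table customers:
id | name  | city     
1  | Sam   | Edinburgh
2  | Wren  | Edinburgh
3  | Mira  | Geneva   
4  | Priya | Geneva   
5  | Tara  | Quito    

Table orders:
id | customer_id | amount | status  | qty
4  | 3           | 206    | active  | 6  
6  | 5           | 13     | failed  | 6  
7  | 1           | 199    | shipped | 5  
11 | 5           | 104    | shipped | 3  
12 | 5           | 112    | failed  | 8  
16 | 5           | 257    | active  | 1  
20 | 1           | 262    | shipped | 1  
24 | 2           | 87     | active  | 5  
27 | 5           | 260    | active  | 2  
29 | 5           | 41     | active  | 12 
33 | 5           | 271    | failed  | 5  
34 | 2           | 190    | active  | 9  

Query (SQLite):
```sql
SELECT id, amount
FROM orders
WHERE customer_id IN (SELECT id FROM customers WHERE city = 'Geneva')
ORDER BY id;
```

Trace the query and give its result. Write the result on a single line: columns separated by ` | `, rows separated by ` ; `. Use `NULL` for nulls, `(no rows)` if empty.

4 | 206

Inner query: customers.id where city = 'Geneva'.
Outer: keep orders rows whose customer_id is in that set.
Inner query → {3, 4}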